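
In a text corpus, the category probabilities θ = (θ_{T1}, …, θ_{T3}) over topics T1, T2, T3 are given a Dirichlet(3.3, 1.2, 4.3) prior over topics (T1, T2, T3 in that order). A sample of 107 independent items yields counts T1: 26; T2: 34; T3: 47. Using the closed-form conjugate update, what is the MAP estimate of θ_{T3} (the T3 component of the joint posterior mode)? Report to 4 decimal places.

0.4459

The Dirichlet prior is conjugate to the Multinomial likelihood: each posterior αⱼ = prior αⱼ + observed count nⱼ.
Posterior concentration: (29.3, 35.2, 51.3), total = 115.8.
Joint mode component: (α_{T3}−1)/(Σα−K) = 50.3/112.8 = 0.4459.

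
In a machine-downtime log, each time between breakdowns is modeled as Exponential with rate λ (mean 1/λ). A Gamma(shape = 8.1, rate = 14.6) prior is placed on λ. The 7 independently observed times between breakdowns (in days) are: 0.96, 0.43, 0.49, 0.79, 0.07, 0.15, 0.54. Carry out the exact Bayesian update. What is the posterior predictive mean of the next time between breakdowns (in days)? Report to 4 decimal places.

1.2787

With a Gamma(shape α, rate β) prior on the exponential rate λ, the posterior after n observations with total T = Σxᵢ is Gamma(α+n, β+T).
Sum of observations T = 3.43 days; n = 7.
Posterior: Gamma(8.1+7, 14.6+3.43) = Gamma(15.1, 18.03).
The predictive distribution for the next observation is Lomax; its mean is β/(α−1) = 18.03/14.1 = 1.2787.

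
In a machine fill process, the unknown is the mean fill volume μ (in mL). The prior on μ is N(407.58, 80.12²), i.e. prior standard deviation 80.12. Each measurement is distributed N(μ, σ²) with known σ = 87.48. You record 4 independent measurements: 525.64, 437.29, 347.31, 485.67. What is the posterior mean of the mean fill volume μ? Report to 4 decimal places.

439.4723

For Normal data with known variance σ², a Normal(μ₀, σ₀²) prior on μ is conjugate. Posterior precision = 1/σ₀² + n/σ²; posterior mean is the precision-weighted average of μ₀ and x̄.
Σxᵢ = 525.64 + 437.29 + 347.31 + 485.67 = 1795.91, so n·x̄ = 1795.91.
σ₀² = 80.12² = 6419.2144, σ² = 87.48² = 7652.7504; σ² + n·σ₀² = 7652.7504 + 4·6419.2144 = 33329.608.
Posterior mean = (μ₀/σ₀² + n·x̄/σ²)/(1/σ₀² + n/σ²) = (σ²·μ₀ + σ₀²·n·x̄)/(σ² + n·σ₀²) = (7652.7504·407.58 + 6419.2144·1795.91)/33329.608 = 14647439.341136/33329.608 = 439.4723.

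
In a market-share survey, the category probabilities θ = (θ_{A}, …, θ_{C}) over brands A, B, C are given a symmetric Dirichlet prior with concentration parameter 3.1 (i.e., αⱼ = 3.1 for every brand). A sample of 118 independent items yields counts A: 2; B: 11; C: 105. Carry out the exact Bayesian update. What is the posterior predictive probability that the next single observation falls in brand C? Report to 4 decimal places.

0.8492

The Dirichlet prior is conjugate to the Multinomial likelihood: each posterior αⱼ = prior αⱼ + observed count nⱼ.
Posterior concentration: (5.1, 14.1, 108.1), total = 127.3.
P(next = C | data) = α_{C}/Σα = 0.8492.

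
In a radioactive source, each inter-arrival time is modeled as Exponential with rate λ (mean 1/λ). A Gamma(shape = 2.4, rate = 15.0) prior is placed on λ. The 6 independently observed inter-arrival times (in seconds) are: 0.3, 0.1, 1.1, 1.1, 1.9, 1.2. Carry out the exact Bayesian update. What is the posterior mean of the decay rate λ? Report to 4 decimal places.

0.4058

With a Gamma(shape α, rate β) prior on the exponential rate λ, the posterior after n observations with total T = Σxᵢ is Gamma(α+n, β+T).
Sum of observations T = 5.7 seconds; n = 6.
Posterior: Gamma(2.4+6, 15.0+5.7) = Gamma(8.4, 20.7).
Posterior mean of λ = α/β = 8.4/20.7 = 0.4058.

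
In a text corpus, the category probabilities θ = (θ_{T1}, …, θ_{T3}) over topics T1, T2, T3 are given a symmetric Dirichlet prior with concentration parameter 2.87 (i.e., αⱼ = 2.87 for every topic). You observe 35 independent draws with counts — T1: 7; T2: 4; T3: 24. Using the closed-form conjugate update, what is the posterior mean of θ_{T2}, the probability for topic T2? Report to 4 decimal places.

0.1575

The Dirichlet prior is conjugate to the Multinomial likelihood: each posterior αⱼ = prior αⱼ + observed count nⱼ.
Posterior concentration: (9.87, 6.87, 26.87), total = 43.61.
E[θ_{T2}|data] = α_{T2}/Σα = 6.87/43.61 = 0.1575.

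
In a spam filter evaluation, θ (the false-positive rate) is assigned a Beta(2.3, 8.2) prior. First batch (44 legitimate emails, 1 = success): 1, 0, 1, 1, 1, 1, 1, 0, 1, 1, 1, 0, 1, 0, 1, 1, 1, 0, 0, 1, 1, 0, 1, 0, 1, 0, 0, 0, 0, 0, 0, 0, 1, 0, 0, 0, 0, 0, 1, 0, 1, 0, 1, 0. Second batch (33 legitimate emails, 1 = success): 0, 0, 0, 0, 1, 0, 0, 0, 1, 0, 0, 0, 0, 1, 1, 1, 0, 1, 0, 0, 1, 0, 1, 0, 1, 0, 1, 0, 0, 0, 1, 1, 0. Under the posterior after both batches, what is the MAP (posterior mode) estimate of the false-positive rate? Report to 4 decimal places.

0.4012

The Beta prior is conjugate to a Binomial/Bernoulli likelihood; the update adds successes to α and failures to β.
After batch 1: Beta(2.3+21, 8.2+23) = Beta(23.3, 31.2).
After batch 2: Beta(23.3+12, 31.2+21) = Beta(35.3, 52.2).
Mode of Beta(a,b) for a,b>1 is (a−1)/(a+b−2) = 34.3/85.5 = 0.4012.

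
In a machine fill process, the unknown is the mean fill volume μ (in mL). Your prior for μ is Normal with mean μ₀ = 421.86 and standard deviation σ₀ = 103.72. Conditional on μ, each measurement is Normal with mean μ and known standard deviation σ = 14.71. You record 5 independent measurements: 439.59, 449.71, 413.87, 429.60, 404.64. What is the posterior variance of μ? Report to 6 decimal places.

43.103423

For Normal data with known variance σ², a Normal(μ₀, σ₀²) prior on μ is conjugate. Posterior precision = 1/σ₀² + n/σ²; posterior mean is the precision-weighted average of μ₀ and x̄.
σ₀² = 103.72² = 10757.8384, σ² = 14.71² = 216.3841; σ² + n·σ₀² = 216.3841 + 5·10757.8384 = 54005.5761.
Posterior precision = 1/σ₀² + n/σ² = 1/10757.8384 + 5/216.3841 = (σ² + n·σ₀²)/(σ₀²σ²) = 54005.5761/(10757.8384·216.3841); posterior variance σₙ² = σ₀²σ²/(σ² + n·σ₀²) = 10757.8384·216.3841/54005.5761 = 43.103423.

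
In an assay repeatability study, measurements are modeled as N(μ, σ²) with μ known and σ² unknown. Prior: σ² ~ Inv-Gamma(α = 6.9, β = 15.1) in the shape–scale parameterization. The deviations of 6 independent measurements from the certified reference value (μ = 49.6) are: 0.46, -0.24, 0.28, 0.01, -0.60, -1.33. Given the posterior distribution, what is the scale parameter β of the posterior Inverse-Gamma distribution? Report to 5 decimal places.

16.33830

With known mean μ and an Inverse-Gamma(α, β) prior on σ², the Normal likelihood is conjugate: posterior is Inv-Gamma(α + n/2, β + Σ(xᵢ−μ)²/2).
Σ(xᵢ−μ)² = (0.46)² + (-0.24)² + (0.28)² + (0.01)² + (-0.60)² + (-1.33)² = 2.4766.
Posterior: Inv-Gamma(6.9 + 6/2, 15.1 + 2.4766/2) = Inv-Gamma(9.90, 16.33830).
Posterior β = 16.33830.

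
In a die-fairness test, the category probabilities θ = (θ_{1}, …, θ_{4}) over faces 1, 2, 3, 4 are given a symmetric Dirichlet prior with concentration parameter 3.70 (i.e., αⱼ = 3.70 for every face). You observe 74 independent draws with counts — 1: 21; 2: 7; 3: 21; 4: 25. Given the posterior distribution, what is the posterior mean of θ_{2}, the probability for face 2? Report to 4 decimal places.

0.1205

The Dirichlet prior is conjugate to the Multinomial likelihood: each posterior αⱼ = prior αⱼ + observed count nⱼ.
Posterior concentration: (24.70, 10.70, 24.70, 28.70), total = 88.80.
E[θ_{2}|data] = α_{2}/Σα = 10.70/88.80 = 0.1205.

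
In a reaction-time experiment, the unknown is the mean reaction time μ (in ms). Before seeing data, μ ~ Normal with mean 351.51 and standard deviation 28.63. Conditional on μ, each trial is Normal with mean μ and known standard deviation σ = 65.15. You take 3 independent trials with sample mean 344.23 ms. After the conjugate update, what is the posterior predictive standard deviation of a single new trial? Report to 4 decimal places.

69.0183

For Normal data with known variance σ², a Normal(μ₀, σ₀²) prior on μ is conjugate. Posterior precision = 1/σ₀² + n/σ²; posterior mean is the precision-weighted average of μ₀ and x̄.
σ₀² = 28.63² = 819.6769, σ² = 65.15² = 4244.5225; σ² + n·σ₀² = 4244.5225 + 3·819.6769 = 6703.5532.
Posterior precision = 1/σ₀² + n/σ² = 1/819.6769 + 3/4244.5225 = (σ² + n·σ₀²)/(σ₀²σ²) = 6703.5532/(819.6769·4244.5225); posterior variance σₙ² = σ₀²σ²/(σ² + n·σ₀²) = 819.6769·4244.5225/6703.5532 = 518.998946.
Predictive variance for one new observation = σₙ² + σ² = 819.6769·4244.5225/6703.5532 + 4244.5225 = σ²·(σ₀² + 6703.5532)/6703.5532 = 4244.5225·7523.2301/6703.5532 = 4763.521446; SD = √(4244.5225·7523.2301/6703.5532) = 69.0183.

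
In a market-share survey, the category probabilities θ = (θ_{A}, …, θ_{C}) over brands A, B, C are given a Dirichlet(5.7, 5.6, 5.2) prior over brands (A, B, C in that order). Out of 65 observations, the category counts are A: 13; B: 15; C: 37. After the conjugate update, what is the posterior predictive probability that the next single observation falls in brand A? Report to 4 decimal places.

The Dirichlet prior is conjugate to the Multinomial likelihood: each posterior αⱼ = prior αⱼ + observed count nⱼ.
Posterior concentration: (18.7, 20.6, 42.2), total = 81.5.
P(next = A | data) = α_{A}/Σα = 0.2294.

0.2294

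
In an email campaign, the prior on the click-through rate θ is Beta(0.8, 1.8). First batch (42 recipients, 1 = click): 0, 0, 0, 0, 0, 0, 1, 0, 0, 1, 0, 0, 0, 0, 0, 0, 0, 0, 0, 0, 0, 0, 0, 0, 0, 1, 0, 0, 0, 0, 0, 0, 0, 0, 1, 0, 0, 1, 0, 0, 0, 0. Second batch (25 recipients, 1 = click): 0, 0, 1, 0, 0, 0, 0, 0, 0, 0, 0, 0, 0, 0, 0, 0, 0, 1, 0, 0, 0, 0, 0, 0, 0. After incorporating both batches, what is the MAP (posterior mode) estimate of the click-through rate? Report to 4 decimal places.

0.1006

The Beta prior is conjugate to a Binomial/Bernoulli likelihood; the update adds successes to α and failures to β.
After batch 1: Beta(0.8+5, 1.8+37) = Beta(5.8, 38.8).
After batch 2: Beta(5.8+2, 38.8+23) = Beta(7.8, 61.8).
Mode of Beta(a,b) for a,b>1 is (a−1)/(a+b−2) = 6.8/67.6 = 0.1006.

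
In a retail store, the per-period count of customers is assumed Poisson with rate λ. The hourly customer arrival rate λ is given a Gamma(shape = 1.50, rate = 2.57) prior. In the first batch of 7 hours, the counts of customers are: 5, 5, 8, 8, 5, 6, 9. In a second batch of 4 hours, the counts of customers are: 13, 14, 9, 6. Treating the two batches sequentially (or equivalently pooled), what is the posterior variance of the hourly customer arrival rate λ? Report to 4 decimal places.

With a Gamma(shape α, rate β) prior, the Poisson likelihood is conjugate: the posterior is Gamma(α + ΣXᵢ, β + n).
Batch 1: sum of counts S = 46 over n = 7 hours.
After batch 1: Gamma(α+S, β+n) = Gamma(1.50+46, 2.57+7) = Gamma(47.50, 9.57).
Batch 2: sum of counts S = 42 over n = 4 hours.
After batch 2: Gamma(α+S, β+n) = Gamma(47.50+42, 9.57+4) = Gamma(89.50, 13.57).
Var = α/β² = 89.50/13.57² = 0.4860.

0.4860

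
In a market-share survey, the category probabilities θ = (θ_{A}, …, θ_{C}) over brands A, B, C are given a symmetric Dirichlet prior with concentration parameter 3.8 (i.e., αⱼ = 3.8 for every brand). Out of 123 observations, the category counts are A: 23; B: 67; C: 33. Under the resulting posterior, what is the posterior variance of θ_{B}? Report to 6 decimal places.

The Dirichlet prior is conjugate to the Multinomial likelihood: each posterior αⱼ = prior αⱼ + observed count nⱼ.
Posterior concentration: (26.8, 70.8, 36.8), total = 134.4.
Var[θ_j] = α_j(Σα−α_j)/((Σα)²(Σα+1)) = 70.8·63.6/(134.4²·135.4) = 0.001841.

0.001841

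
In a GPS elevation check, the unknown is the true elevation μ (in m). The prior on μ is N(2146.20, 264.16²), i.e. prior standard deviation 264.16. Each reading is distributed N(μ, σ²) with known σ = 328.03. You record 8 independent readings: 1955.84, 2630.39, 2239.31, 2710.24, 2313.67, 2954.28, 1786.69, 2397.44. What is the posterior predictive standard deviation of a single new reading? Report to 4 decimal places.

344.7905

For Normal data with known variance σ², a Normal(μ₀, σ₀²) prior on μ is conjugate. Posterior precision = 1/σ₀² + n/σ²; posterior mean is the precision-weighted average of μ₀ and x̄.
σ₀² = 264.16² = 69780.5056, σ² = 328.03² = 107603.6809; σ² + n·σ₀² = 107603.6809 + 8·69780.5056 = 665847.7257.
Posterior precision = 1/σ₀² + n/σ² = 1/69780.5056 + 8/107603.6809 = (σ² + n·σ₀²)/(σ₀²σ²) = 665847.7257/(69780.5056·107603.6809); posterior variance σₙ² = σ₀²σ²/(σ² + n·σ₀²) = 69780.5056·107603.6809/665847.7257 = 11276.811451.
Predictive variance for one new observation = σₙ² + σ² = 69780.5056·107603.6809/665847.7257 + 107603.6809 = σ²·(σ₀² + 665847.7257)/665847.7257 = 107603.6809·735628.2313/665847.7257 = 118880.492351; SD = √(107603.6809·735628.2313/665847.7257) = 344.7905.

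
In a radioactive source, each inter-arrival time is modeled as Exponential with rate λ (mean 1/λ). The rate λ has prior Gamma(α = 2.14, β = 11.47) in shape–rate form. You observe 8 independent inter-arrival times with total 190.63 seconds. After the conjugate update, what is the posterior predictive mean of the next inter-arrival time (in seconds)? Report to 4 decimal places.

With a Gamma(shape α, rate β) prior on the exponential rate λ, the posterior after n observations with total T = Σxᵢ is Gamma(α+n, β+T).
Posterior: Gamma(2.14+8, 11.47+190.63) = Gamma(10.14, 202.10).
The predictive distribution for the next observation is Lomax; its mean is β/(α−1) = 202.10/9.14 = 22.1116.

22.1116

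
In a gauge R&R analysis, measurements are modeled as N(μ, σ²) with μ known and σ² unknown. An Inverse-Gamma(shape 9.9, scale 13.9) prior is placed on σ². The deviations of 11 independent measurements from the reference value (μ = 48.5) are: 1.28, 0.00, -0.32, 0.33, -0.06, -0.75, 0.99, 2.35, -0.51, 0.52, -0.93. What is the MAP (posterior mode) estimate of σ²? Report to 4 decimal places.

1.1620

With known mean μ and an Inverse-Gamma(α, β) prior on σ², the Normal likelihood is conjugate: posterior is Inv-Gamma(α + n/2, β + Σ(xᵢ−μ)²/2).
Σ(xᵢ−μ)² = (1.28)² + (0.00)² + (-0.32)² + (0.33)² + (-0.06)² + (-0.75)² + (0.99)² + (2.35)² + (-0.51)² + (0.52)² + (-0.93)² = 10.3138.
Posterior: Inv-Gamma(9.9 + 11/2, 13.9 + 10.3138/2) = Inv-Gamma(15.40, 19.05690).
Mode = β/(α+1) = 19.05690/16.40 = 1.1620.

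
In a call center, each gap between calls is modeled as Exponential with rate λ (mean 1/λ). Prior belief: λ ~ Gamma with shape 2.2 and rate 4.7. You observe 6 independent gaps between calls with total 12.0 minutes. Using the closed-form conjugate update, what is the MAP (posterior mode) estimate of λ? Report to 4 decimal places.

With a Gamma(shape α, rate β) prior on the exponential rate λ, the posterior after n observations with total T = Σxᵢ is Gamma(α+n, β+T).
Posterior: Gamma(2.2+6, 4.7+12.0) = Gamma(8.2, 16.7).
Mode = (α−1)/β = 0.4311.

0.4311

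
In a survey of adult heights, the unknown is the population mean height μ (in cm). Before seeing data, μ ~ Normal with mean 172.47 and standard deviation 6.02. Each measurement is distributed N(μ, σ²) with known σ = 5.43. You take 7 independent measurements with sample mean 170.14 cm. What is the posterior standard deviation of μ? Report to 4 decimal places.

1.9426

For Normal data with known variance σ², a Normal(μ₀, σ₀²) prior on μ is conjugate. Posterior precision = 1/σ₀² + n/σ²; posterior mean is the precision-weighted average of μ₀ and x̄.
σ₀² = 6.02² = 36.2404, σ² = 5.43² = 29.4849; σ² + n·σ₀² = 29.4849 + 7·36.2404 = 283.1677.
Posterior precision = 1/σ₀² + n/σ² = 1/36.2404 + 7/29.4849 = (σ² + n·σ₀²)/(σ₀²σ²) = 283.1677/(36.2404·29.4849); posterior variance σₙ² = σ₀²σ²/(σ² + n·σ₀²) = 36.2404·29.4849/283.1677 = 3.773540.
Posterior SD = √σₙ² = √(36.2404·29.4849/283.1677) = 1.9426.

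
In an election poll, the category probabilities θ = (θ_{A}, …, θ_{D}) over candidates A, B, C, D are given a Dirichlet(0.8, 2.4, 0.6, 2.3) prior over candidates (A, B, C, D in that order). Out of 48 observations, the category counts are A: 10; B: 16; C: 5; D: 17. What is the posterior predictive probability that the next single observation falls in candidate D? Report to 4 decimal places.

0.3567

The Dirichlet prior is conjugate to the Multinomial likelihood: each posterior αⱼ = prior αⱼ + observed count nⱼ.
Posterior concentration: (10.8, 18.4, 5.6, 19.3), total = 54.1.
P(next = D | data) = α_{D}/Σα = 0.3567.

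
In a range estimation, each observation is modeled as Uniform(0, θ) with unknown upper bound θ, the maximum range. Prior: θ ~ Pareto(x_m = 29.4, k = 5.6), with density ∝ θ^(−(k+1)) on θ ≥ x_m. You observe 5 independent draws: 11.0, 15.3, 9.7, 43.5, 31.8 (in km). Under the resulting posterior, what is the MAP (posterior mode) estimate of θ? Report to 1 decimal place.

A Pareto(scale x_m, shape k) prior on the upper bound θ of Uniform(0, θ) is conjugate: posterior is Pareto(max(x_m, max xᵢ), k + n).
Sample maximum = 43.5; prior scale x_m = 29.4 → posterior scale = max = 43.5.
Posterior shape = 5.6 + 5 = 10.6.
The Pareto density is decreasing on [x_m, ∞), so the mode is x_m = 43.5.

43.5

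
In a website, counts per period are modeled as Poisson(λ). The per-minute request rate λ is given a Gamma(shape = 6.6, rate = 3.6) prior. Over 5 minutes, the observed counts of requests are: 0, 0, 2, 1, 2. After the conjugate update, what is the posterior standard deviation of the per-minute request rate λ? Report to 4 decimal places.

With a Gamma(shape α, rate β) prior, the Poisson likelihood is conjugate: the posterior is Gamma(α + ΣXᵢ, β + n).
Sum of counts S = 5 over n = 5 minutes.
Posterior: Gamma(α+S, β+n) = Gamma(6.6+5, 3.6+5) = Gamma(11.6, 8.6).
SD = √α/β = √11.6/8.6 = 0.3960.

0.3960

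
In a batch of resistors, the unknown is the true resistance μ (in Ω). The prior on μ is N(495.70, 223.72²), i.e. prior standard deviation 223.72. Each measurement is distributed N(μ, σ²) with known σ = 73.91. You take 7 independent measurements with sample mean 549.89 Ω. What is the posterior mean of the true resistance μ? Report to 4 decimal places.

549.0580

For Normal data with known variance σ², a Normal(μ₀, σ₀²) prior on μ is conjugate. Posterior precision = 1/σ₀² + n/σ²; posterior mean is the precision-weighted average of μ₀ and x̄.
n·x̄ = 7·549.89 = 3849.23.
σ₀² = 223.72² = 50050.6384, σ² = 73.91² = 5462.6881; σ² + n·σ₀² = 5462.6881 + 7·50050.6384 = 355817.1569.
Posterior mean = (μ₀/σ₀² + n·x̄/σ²)/(1/σ₀² + n/σ²) = (σ²·μ₀ + σ₀²·n·x̄)/(σ² + n·σ₀²) = (5462.6881·495.70 + 50050.6384·3849.23)/355817.1569 = 195364273.339602/355817.1569 = 549.0580.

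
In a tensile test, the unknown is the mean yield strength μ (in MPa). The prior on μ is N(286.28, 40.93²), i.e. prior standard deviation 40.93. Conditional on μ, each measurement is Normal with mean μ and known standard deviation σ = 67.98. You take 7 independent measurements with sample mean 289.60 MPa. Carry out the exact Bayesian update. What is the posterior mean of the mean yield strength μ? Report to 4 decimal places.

288.6615

For Normal data with known variance σ², a Normal(μ₀, σ₀²) prior on μ is conjugate. Posterior precision = 1/σ₀² + n/σ²; posterior mean is the precision-weighted average of μ₀ and x̄.
n·x̄ = 7·289.60 = 2027.2.
σ₀² = 40.93² = 1675.2649, σ² = 67.98² = 4621.2804; σ² + n·σ₀² = 4621.2804 + 7·1675.2649 = 16348.1347.
Posterior mean = (μ₀/σ₀² + n·x̄/σ²)/(1/σ₀² + n/σ²) = (σ²·μ₀ + σ₀²·n·x̄)/(σ² + n·σ₀²) = (4621.2804·286.28 + 1675.2649·2027.2)/16348.1347 = 4719077.158192/16348.1347 = 288.6615.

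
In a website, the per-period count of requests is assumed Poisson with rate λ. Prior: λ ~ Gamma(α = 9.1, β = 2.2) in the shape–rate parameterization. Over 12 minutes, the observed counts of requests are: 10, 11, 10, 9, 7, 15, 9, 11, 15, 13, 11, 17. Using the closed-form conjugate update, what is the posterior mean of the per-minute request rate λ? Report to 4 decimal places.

With a Gamma(shape α, rate β) prior, the Poisson likelihood is conjugate: the posterior is Gamma(α + ΣXᵢ, β + n).
Sum of counts S = 138 over n = 12 minutes.
Posterior: Gamma(α+S, β+n) = Gamma(9.1+138, 2.2+12) = Gamma(147.1, 14.2).
Posterior mean = α/β = 147.1/14.2 = 10.3592.

10.3592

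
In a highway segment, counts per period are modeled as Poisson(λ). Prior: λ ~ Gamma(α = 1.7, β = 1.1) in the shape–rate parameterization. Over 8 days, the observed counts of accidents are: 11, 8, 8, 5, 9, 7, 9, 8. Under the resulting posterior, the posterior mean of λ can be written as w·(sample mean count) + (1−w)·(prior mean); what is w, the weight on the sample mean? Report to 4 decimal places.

With a Gamma(shape α, rate β) prior, the Poisson likelihood is conjugate: the posterior is Gamma(α + ΣXᵢ, β + n).
Posterior mean = (α₀+S)/(β₀+n) = [n/(β₀+n)]·(S/n) + [β₀/(β₀+n)]·(α₀/β₀), so only n and β₀ enter the weight.
Weight on data w = n/(β₀+n) = 8/(1.1+8) = 8/9.1 = 0.8791.

0.8791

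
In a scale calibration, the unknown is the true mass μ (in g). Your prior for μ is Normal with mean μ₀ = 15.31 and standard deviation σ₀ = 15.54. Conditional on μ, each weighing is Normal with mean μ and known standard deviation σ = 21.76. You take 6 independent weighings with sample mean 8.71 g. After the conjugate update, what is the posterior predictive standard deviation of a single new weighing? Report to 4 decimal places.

23.0863

For Normal data with known variance σ², a Normal(μ₀, σ₀²) prior on μ is conjugate. Posterior precision = 1/σ₀² + n/σ²; posterior mean is the precision-weighted average of μ₀ and x̄.
σ₀² = 15.54² = 241.4916, σ² = 21.76² = 473.4976; σ² + n·σ₀² = 473.4976 + 6·241.4916 = 1922.4472.
Posterior precision = 1/σ₀² + n/σ² = 1/241.4916 + 6/473.4976 = (σ² + n·σ₀²)/(σ₀²σ²) = 1922.4472/(241.4916·473.4976); posterior variance σₙ² = σ₀²σ²/(σ² + n·σ₀²) = 241.4916·473.4976/1922.4472 = 59.479237.
Predictive variance for one new observation = σₙ² + σ² = 241.4916·473.4976/1922.4472 + 473.4976 = σ²·(σ₀² + 1922.4472)/1922.4472 = 473.4976·2163.9388/1922.4472 = 532.976837; SD = √(473.4976·2163.9388/1922.4472) = 23.0863.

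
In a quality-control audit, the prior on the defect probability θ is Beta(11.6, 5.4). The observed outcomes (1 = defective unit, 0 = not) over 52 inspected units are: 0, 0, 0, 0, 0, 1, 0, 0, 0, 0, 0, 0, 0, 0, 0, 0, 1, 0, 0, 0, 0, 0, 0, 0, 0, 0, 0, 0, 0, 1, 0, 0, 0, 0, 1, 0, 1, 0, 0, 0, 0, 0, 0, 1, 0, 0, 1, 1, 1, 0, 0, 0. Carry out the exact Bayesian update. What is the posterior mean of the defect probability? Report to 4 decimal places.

The Beta prior is conjugate to a Binomial/Bernoulli likelihood; the update adds successes to α and failures to β.
Posterior: Beta(α+k, β+n−k) = Beta(11.6+9, 5.4+43) = Beta(20.6, 48.4).
Posterior mean = α/(α+β) = 20.6/69.0 = 0.2986.

0.2986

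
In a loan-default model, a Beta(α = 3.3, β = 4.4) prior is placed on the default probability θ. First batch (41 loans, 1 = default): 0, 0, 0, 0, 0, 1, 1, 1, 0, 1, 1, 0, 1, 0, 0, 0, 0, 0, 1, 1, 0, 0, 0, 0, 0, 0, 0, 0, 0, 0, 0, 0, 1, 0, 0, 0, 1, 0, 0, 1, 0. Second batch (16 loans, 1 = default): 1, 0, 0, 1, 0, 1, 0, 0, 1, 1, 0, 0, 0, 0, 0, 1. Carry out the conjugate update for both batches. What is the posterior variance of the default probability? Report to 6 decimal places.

0.003277

The Beta prior is conjugate to a Binomial/Bernoulli likelihood; the update adds successes to α and failures to β.
After batch 1: Beta(3.3+11, 4.4+30) = Beta(14.3, 34.4).
After batch 2: Beta(14.3+6, 34.4+10) = Beta(20.3, 44.4).
Var = αβ/((α+β)²(α+β+1)) = 20.3·44.4/(64.7²·65.7) = 0.003277.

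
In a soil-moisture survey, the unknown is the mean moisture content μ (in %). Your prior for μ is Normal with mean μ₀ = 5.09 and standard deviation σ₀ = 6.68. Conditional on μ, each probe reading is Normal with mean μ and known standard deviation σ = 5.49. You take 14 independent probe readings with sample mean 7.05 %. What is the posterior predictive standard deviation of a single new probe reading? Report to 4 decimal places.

5.6740

For Normal data with known variance σ², a Normal(μ₀, σ₀²) prior on μ is conjugate. Posterior precision = 1/σ₀² + n/σ²; posterior mean is the precision-weighted average of μ₀ and x̄.
σ₀² = 6.68² = 44.6224, σ² = 5.49² = 30.1401; σ² + n·σ₀² = 30.1401 + 14·44.6224 = 654.8537.
Posterior precision = 1/σ₀² + n/σ² = 1/44.6224 + 14/30.1401 = (σ² + n·σ₀²)/(σ₀²σ²) = 654.8537/(44.6224·30.1401); posterior variance σₙ² = σ₀²σ²/(σ² + n·σ₀²) = 44.6224·30.1401/654.8537 = 2.053777.
Predictive variance for one new observation = σₙ² + σ² = 44.6224·30.1401/654.8537 + 30.1401 = σ²·(σ₀² + 654.8537)/654.8537 = 30.1401·699.4761/654.8537 = 32.193877; SD = √(30.1401·699.4761/654.8537) = 5.6740.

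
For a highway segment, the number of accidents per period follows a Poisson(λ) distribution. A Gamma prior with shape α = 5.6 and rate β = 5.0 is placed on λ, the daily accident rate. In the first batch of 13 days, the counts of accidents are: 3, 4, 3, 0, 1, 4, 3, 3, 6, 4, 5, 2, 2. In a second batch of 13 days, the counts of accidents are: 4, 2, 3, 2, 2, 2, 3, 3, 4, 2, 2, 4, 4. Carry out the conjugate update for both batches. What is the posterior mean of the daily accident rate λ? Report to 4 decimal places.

2.6645

With a Gamma(shape α, rate β) prior, the Poisson likelihood is conjugate: the posterior is Gamma(α + ΣXᵢ, β + n).
Batch 1: sum of counts S = 40 over n = 13 days.
After batch 1: Gamma(α+S, β+n) = Gamma(5.6+40, 5.0+13) = Gamma(45.6, 18.0).
Batch 2: sum of counts S = 37 over n = 13 days.
After batch 2: Gamma(α+S, β+n) = Gamma(45.6+37, 18.0+13) = Gamma(82.6, 31.0).
Posterior mean = α/β = 82.6/31.0 = 2.6645.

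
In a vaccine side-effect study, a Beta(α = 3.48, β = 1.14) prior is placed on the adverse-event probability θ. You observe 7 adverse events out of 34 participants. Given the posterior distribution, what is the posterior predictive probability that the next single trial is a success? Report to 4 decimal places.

The Beta prior is conjugate to a Binomial/Bernoulli likelihood; the update adds successes to α and failures to β.
Posterior: Beta(α+k, β+n−k) = Beta(3.48+7, 1.14+27) = Beta(10.48, 28.14).
For a single future Bernoulli trial, P(success | data) = α/(α+β) = 0.2714.

0.2714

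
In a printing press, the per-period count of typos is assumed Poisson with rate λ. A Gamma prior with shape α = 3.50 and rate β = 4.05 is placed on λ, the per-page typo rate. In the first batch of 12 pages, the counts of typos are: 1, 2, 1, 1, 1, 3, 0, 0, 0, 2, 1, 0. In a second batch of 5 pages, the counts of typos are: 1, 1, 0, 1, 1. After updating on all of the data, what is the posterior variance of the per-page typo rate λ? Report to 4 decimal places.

With a Gamma(shape α, rate β) prior, the Poisson likelihood is conjugate: the posterior is Gamma(α + ΣXᵢ, β + n).
Batch 1: sum of counts S = 12 over n = 12 pages.
After batch 1: Gamma(α+S, β+n) = Gamma(3.50+12, 4.05+12) = Gamma(15.50, 16.05).
Batch 2: sum of counts S = 4 over n = 5 pages.
After batch 2: Gamma(α+S, β+n) = Gamma(15.50+4, 16.05+5) = Gamma(19.50, 21.05).
Var = α/β² = 19.50/21.05² = 0.0440.

0.0440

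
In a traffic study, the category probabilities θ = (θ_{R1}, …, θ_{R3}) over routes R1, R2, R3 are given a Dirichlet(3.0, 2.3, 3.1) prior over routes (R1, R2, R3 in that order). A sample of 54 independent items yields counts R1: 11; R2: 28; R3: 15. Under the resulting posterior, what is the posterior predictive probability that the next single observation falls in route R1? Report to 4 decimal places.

The Dirichlet prior is conjugate to the Multinomial likelihood: each posterior αⱼ = prior αⱼ + observed count nⱼ.
Posterior concentration: (14.0, 30.3, 18.1), total = 62.4.
P(next = R1 | data) = α_{R1}/Σα = 0.2244.

0.2244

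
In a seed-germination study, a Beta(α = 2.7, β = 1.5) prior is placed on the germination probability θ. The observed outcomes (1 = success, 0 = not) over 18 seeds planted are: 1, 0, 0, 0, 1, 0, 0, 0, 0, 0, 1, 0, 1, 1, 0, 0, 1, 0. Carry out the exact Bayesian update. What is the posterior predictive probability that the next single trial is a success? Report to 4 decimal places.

0.3919

The Beta prior is conjugate to a Binomial/Bernoulli likelihood; the update adds successes to α and failures to β.
Posterior: Beta(α+k, β+n−k) = Beta(2.7+6, 1.5+12) = Beta(8.7, 13.5).
For a single future Bernoulli trial, P(success | data) = α/(α+β) = 0.3919.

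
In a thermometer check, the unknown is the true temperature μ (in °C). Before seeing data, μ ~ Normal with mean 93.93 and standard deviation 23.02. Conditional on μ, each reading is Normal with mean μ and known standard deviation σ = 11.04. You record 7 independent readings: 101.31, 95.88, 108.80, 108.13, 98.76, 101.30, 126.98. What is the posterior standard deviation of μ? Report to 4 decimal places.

For Normal data with known variance σ², a Normal(μ₀, σ₀²) prior on μ is conjugate. Posterior precision = 1/σ₀² + n/σ²; posterior mean is the precision-weighted average of μ₀ and x̄.
σ₀² = 23.02² = 529.9204, σ² = 11.04² = 121.8816; σ² + n·σ₀² = 121.8816 + 7·529.9204 = 3831.3244.
Posterior precision = 1/σ₀² + n/σ² = 1/529.9204 + 7/121.8816 = (σ² + n·σ₀²)/(σ₀²σ²) = 3831.3244/(529.9204·121.8816); posterior variance σₙ² = σ₀²σ²/(σ² + n·σ₀²) = 529.9204·121.8816/3831.3244 = 16.857760.
Posterior SD = √σₙ² = √(529.9204·121.8816/3831.3244) = 4.1058.

4.1058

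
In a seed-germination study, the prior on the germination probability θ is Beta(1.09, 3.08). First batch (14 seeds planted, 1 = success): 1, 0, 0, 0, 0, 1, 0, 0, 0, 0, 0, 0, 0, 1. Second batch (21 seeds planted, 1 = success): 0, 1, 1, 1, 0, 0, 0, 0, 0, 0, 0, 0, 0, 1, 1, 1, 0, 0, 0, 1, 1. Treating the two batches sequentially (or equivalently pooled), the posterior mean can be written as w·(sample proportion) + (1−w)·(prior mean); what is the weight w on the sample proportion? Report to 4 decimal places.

The Beta prior is conjugate to a Binomial/Bernoulli likelihood; the update adds successes to α and failures to β.
Total number of seeds planted: n = 14 + 21 = 35.
Posterior mean = (α₀+k)/(α₀+β₀+n) = [n/(α₀+β₀+n)]·(k/n) + [(α₀+β₀)/(α₀+β₀+n)]·α₀/(α₀+β₀), so only n and the prior enter the weight.
The weight on the data is w = n/(α₀+β₀+n) = 35/(1.09+3.08+35) = 35/39.17 = 0.8935.

0.8935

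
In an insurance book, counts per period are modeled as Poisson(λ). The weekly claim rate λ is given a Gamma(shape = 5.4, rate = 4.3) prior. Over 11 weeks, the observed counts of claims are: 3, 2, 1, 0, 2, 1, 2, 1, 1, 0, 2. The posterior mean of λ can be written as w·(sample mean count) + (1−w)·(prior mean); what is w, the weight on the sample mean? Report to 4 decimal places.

With a Gamma(shape α, rate β) prior, the Poisson likelihood is conjugate: the posterior is Gamma(α + ΣXᵢ, β + n).
Posterior mean = (α₀+S)/(β₀+n) = [n/(β₀+n)]·(S/n) + [β₀/(β₀+n)]·(α₀/β₀), so only n and β₀ enter the weight.
Weight on data w = n/(β₀+n) = 11/(4.3+11) = 11/15.3 = 0.7190.

0.7190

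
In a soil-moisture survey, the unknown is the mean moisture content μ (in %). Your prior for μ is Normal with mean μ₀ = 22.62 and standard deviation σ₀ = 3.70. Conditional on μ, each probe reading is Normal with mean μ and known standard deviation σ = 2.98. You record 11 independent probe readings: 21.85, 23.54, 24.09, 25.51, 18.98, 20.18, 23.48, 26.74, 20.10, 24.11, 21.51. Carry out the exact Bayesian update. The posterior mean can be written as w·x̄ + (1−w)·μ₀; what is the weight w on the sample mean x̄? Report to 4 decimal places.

For Normal data with known variance σ², a Normal(μ₀, σ₀²) prior on μ is conjugate. Posterior precision = 1/σ₀² + n/σ²; posterior mean is the precision-weighted average of μ₀ and x̄.
σ₀² = 3.70² = 13.69, σ² = 2.98² = 8.8804. Prior precision 1/σ₀² = 1/13.69; data precision n/σ² = 11/8.8804.
w = (n/σ²)/(1/σ₀² + n/σ²) = n·σ₀²/(σ² + n·σ₀²) = 11·13.69/(8.8804 + 11·13.69) = 150.59/159.4704 = 0.9443.

0.9443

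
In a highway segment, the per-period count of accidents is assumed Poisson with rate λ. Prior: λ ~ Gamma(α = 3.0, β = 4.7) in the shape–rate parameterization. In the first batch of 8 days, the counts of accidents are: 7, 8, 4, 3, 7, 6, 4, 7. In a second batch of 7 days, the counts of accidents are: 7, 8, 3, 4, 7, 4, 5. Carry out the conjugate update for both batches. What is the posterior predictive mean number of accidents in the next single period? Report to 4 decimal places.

With a Gamma(shape α, rate β) prior, the Poisson likelihood is conjugate: the posterior is Gamma(α + ΣXᵢ, β + n).
Batch 1: sum of counts S = 46 over n = 8 days.
After batch 1: Gamma(α+S, β+n) = Gamma(3.0+46, 4.7+8) = Gamma(49.0, 12.7).
Batch 2: sum of counts S = 38 over n = 7 days.
After batch 2: Gamma(α+S, β+n) = Gamma(49.0+38, 12.7+7) = Gamma(87.0, 19.7).
The predictive distribution for one future period is NegBinom with mean α/β = 4.4162.

4.4162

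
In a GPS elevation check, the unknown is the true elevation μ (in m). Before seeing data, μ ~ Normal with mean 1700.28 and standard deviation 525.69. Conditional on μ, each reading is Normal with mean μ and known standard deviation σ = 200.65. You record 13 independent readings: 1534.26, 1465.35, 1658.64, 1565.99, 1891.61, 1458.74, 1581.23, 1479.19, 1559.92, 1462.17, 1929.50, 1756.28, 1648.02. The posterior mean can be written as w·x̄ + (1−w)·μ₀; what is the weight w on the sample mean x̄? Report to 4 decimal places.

0.9889

For Normal data with known variance σ², a Normal(μ₀, σ₀²) prior on μ is conjugate. Posterior precision = 1/σ₀² + n/σ²; posterior mean is the precision-weighted average of μ₀ and x̄.
σ₀² = 525.69² = 276349.9761, σ² = 200.65² = 40260.4225. Prior precision 1/σ₀² = 1/276349.9761; data precision n/σ² = 13/40260.4225.
w = (n/σ²)/(1/σ₀² + n/σ²) = n·σ₀²/(σ² + n·σ₀²) = 13·276349.9761/(40260.4225 + 13·276349.9761) = 3592549.6893/3632810.1118 = 0.9889.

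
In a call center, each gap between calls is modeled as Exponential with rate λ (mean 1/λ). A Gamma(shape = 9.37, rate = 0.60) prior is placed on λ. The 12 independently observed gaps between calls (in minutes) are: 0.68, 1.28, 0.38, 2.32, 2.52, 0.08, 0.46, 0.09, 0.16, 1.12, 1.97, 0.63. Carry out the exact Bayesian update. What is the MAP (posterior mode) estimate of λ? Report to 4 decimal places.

1.6574

With a Gamma(shape α, rate β) prior on the exponential rate λ, the posterior after n observations with total T = Σxᵢ is Gamma(α+n, β+T).
Sum of observations T = 11.69 minutes; n = 12.
Posterior: Gamma(9.37+12, 0.60+11.69) = Gamma(21.37, 12.29).
Mode = (α−1)/β = 1.6574.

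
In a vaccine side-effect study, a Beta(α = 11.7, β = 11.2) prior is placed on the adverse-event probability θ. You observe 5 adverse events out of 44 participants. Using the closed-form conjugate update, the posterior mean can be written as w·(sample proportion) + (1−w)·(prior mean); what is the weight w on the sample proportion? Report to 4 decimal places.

The Beta prior is conjugate to a Binomial/Bernoulli likelihood; the update adds successes to α and failures to β.
Posterior mean = (α₀+k)/(α₀+β₀+n) = [n/(α₀+β₀+n)]·(k/n) + [(α₀+β₀)/(α₀+β₀+n)]·α₀/(α₀+β₀), so only n and the prior enter the weight.
The weight on the data is w = n/(α₀+β₀+n) = 44/(11.7+11.2+44) = 44/66.9 = 0.6577.

0.6577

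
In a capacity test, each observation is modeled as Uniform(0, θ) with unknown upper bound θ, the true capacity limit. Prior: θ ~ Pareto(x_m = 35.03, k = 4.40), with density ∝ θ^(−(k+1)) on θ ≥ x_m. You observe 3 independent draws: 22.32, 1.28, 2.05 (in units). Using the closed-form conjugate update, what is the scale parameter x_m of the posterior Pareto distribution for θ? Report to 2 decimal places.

A Pareto(scale x_m, shape k) prior on the upper bound θ of Uniform(0, θ) is conjugate: posterior is Pareto(max(x_m, max xᵢ), k + n).
Sample maximum = 22.32; prior scale x_m = 35.03 → posterior scale = max = 35.03.
Posterior shape = 4.40 + 3 = 7.40.
Posterior scale x_m = 35.03.

35.03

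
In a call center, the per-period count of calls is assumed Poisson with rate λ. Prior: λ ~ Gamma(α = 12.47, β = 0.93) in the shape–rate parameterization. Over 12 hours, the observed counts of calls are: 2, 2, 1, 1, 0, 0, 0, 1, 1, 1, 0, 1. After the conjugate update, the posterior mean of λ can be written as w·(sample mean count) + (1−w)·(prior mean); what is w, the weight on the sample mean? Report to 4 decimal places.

With a Gamma(shape α, rate β) prior, the Poisson likelihood is conjugate: the posterior is Gamma(α + ΣXᵢ, β + n).
Posterior mean = (α₀+S)/(β₀+n) = [n/(β₀+n)]·(S/n) + [β₀/(β₀+n)]·(α₀/β₀), so only n and β₀ enter the weight.
Weight on data w = n/(β₀+n) = 12/(0.93+12) = 12/12.93 = 0.9281.

0.9281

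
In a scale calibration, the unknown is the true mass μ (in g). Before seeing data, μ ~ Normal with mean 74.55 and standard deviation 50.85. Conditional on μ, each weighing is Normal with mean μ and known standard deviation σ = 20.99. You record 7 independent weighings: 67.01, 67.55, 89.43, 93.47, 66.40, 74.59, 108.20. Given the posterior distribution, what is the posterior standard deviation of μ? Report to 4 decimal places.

7.8386

For Normal data with known variance σ², a Normal(μ₀, σ₀²) prior on μ is conjugate. Posterior precision = 1/σ₀² + n/σ²; posterior mean is the precision-weighted average of μ₀ and x̄.
σ₀² = 50.85² = 2585.7225, σ² = 20.99² = 440.5801; σ² + n·σ₀² = 440.5801 + 7·2585.7225 = 18540.6376.
Posterior precision = 1/σ₀² + n/σ² = 1/2585.7225 + 7/440.5801 = (σ² + n·σ₀²)/(σ₀²σ²) = 18540.6376/(2585.7225·440.5801); posterior variance σₙ² = σ₀²σ²/(σ² + n·σ₀²) = 2585.7225·440.5801/18540.6376 = 61.444374.
Posterior SD = √σₙ² = √(2585.7225·440.5801/18540.6376) = 7.8386.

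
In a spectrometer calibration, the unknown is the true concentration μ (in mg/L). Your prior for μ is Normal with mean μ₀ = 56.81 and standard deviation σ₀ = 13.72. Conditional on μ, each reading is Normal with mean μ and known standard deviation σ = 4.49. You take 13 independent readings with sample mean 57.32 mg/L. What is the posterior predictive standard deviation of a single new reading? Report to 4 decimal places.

For Normal data with known variance σ², a Normal(μ₀, σ₀²) prior on μ is conjugate. Posterior precision = 1/σ₀² + n/σ²; posterior mean is the precision-weighted average of μ₀ and x̄.
σ₀² = 13.72² = 188.2384, σ² = 4.49² = 20.1601; σ² + n·σ₀² = 20.1601 + 13·188.2384 = 2467.2593.
Posterior precision = 1/σ₀² + n/σ² = 1/188.2384 + 13/20.1601 = (σ² + n·σ₀²)/(σ₀²σ²) = 2467.2593/(188.2384·20.1601); posterior variance σₙ² = σ₀²σ²/(σ² + n·σ₀²) = 188.2384·20.1601/2467.2593 = 1.538105.
Predictive variance for one new observation = σₙ² + σ² = 188.2384·20.1601/2467.2593 + 20.1601 = σ²·(σ₀² + 2467.2593)/2467.2593 = 20.1601·2655.4977/2467.2593 = 21.698205; SD = √(20.1601·2655.4977/2467.2593) = 4.6581.

4.6581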